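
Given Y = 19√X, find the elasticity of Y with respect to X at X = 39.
Elasticity = 1/2

Elasticity = (dY/dX) · (X/Y)

dY/dX = 19/(2·√X)
At X = 39: dY/dX = 19·√39/78, Y = 19·√39

Elasticity = (19·√39/78) · (39 / (19·√39)) = 1/2

Interpretation: for a small percentage change in X, the percentage change in Y is approximately 0.50 times as large.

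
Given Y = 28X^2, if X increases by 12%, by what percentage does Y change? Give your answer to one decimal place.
25.4%

For Y = 28X^2:
If X → X(1 + 0.12)
Then Y → Y · (1 + 0.12)^2
     = Y · 1.2544

Percentage change = ((1 + 0.12)^2 − 1) × 100% ≈ 25.4%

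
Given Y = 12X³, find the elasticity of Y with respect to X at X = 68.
Elasticity = 3

Elasticity = (dY/dX) · (X/Y)

dY/dX = 36·X²
At X = 68: dY/dX = 166464, Y = 3773184

Elasticity = 166464 · (68 / 3773184) = 3

Interpretation: for a small percentage change in X, the percentage change in Y is approximately 3.00 times as large.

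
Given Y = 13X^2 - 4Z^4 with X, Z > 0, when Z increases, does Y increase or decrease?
Y decreases

Taking the partial derivative:
∂Y/∂Z = -16Z^3

∂Y/∂Z = -16Z^3 < 0 (assuming positive values)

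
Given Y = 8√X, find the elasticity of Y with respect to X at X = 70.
Elasticity = 1/2

Elasticity = (dY/dX) · (X/Y)

dY/dX = 4/√X
At X = 70: dY/dX = 2·√70/35, Y = 8·√70

Elasticity = (2·√70/35) · (70 / (8·√70)) = 1/2

Interpretation: for a small percentage change in X, the percentage change in Y is approximately 0.50 times as large.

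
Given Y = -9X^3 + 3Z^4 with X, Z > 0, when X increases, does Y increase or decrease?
Y decreases

Taking the partial derivative:
∂Y/∂X = -27X^2

∂Y/∂X = -27X^2 < 0 (assuming positive values)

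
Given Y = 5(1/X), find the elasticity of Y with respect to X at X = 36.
Elasticity = -1

Elasticity = (dY/dX) · (X/Y)

dY/dX = -5/X²
At X = 36: dY/dX = -5/1296, Y = 5/36

Elasticity = (-5/1296) · (36 / (5/36)) = -1

Interpretation: for a small percentage change in X, the percentage change in Y is approximately -1.00 times as large.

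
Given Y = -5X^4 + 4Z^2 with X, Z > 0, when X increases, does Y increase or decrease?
Y decreases

Taking the partial derivative:
∂Y/∂X = -20X^3

∂Y/∂X = -20X^3 < 0 (assuming positive values)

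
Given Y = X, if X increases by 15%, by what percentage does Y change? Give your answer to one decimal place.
15.0%

For Y = X:
If X → X(1 + 0.15)
Then Y → Y · (1 + 0.15)^1
     = Y · 1.1500

Percentage change = ((1 + 0.15)^1 − 1) × 100% = 15.0%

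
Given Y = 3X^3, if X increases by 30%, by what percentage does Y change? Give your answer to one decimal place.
119.7%

For Y = 3X^3:
If X → X(1 + 0.3)
Then Y → Y · (1 + 0.3)^3
     = Y · 2.1970

Percentage change = ((1 + 0.3)^3 − 1) × 100% = 119.7%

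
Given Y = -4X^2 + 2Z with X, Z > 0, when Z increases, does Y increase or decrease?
Y increases

Taking the partial derivative:
∂Y/∂Z = 2

∂Y/∂Z = 2 > 0 (assuming positive values)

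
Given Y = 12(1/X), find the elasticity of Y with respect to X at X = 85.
Elasticity = -1

Elasticity = (dY/dX) · (X/Y)

dY/dX = -12/X²
At X = 85: dY/dX = -12/7225, Y = 12/85

Elasticity = (-12/7225) · (85 / (12/85)) = -1

Interpretation: for a small percentage change in X, the percentage change in Y is approximately -1.00 times as large.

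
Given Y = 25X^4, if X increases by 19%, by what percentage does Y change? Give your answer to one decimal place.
100.5%

For Y = 25X^4:
If X → X(1 + 0.19)
Then Y → Y · (1 + 0.19)^4
     ≈ Y · 2.0053

Percentage change = ((1 + 0.19)^4 − 1) × 100% ≈ 100.5%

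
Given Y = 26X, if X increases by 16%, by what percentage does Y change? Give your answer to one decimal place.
16.0%

For Y = 26X:
If X → X(1 + 0.16)
Then Y → Y · (1 + 0.16)^1
     = Y · 1.1600

Percentage change = ((1 + 0.16)^1 − 1) × 100% = 16.0%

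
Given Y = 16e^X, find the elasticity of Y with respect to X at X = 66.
Elasticity = 66

Elasticity = (dY/dX) · (X/Y)

dY/dX = 16·e^X
At X = 66: dY/dX = 16·e^66, Y = 16·e^66

Elasticity = (16·e^66) · (66 / (16·e^66)) = 66

Interpretation: for a small percentage change in X, the percentage change in Y is approximately 66.00 times as large.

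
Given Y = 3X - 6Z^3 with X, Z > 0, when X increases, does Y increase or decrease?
Y increases

Taking the partial derivative:
∂Y/∂X = 3

∂Y/∂X = 3 > 0 (assuming positive values)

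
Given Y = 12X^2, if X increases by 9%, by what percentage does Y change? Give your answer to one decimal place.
18.8%

For Y = 12X^2:
If X → X(1 + 0.09)
Then Y → Y · (1 + 0.09)^2
     = Y · 1.1881

Percentage change = ((1 + 0.09)^2 − 1) × 100% ≈ 18.8%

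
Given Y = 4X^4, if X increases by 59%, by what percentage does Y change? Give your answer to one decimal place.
539.1%

For Y = 4X^4:
If X → X(1 + 0.59)
Then Y → Y · (1 + 0.59)^4
     ≈ Y · 6.3913

Percentage change = ((1 + 0.59)^4 − 1) × 100% ≈ 539.1%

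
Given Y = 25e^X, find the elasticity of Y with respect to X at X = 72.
Elasticity = 72

Elasticity = (dY/dX) · (X/Y)

dY/dX = 25·e^X
At X = 72: dY/dX = 25·e^72, Y = 25·e^72

Elasticity = (25·e^72) · (72 / (25·e^72)) = 72

Interpretation: for a small percentage change in X, the percentage change in Y is approximately 72.00 times as large.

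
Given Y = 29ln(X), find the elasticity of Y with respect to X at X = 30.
Elasticity = 1/ln(30) ≈ 0.2940

Elasticity = (dY/dX) · (X/Y)

dY/dX = 29/X
At X = 30: dY/dX = 29/30, Y = 29·ln(30)

Elasticity = (29/30) · (30 / (29·ln(30))) = 1/ln(30) ≈ 0.2940

Interpretation: for a small percentage change in X, the percentage change in Y is approximately 0.29 times as large.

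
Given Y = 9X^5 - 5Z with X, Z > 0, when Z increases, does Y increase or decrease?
Y decreases

Taking the partial derivative:
∂Y/∂Z = -5

∂Y/∂Z = -5 < 0 (assuming positive values)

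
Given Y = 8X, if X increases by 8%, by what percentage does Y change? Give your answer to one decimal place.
8.0%

For Y = 8X:
If X → X(1 + 0.08)
Then Y → Y · (1 + 0.08)^1
     = Y · 1.0800

Percentage change = ((1 + 0.08)^1 − 1) × 100% = 8.0%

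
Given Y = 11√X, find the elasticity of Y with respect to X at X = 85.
Elasticity = 1/2

Elasticity = (dY/dX) · (X/Y)

dY/dX = 11/(2·√X)
At X = 85: dY/dX = 11·√85/170, Y = 11·√85

Elasticity = (11·√85/170) · (85 / (11·√85)) = 1/2

Interpretation: for a small percentage change in X, the percentage change in Y is approximately 0.50 times as large.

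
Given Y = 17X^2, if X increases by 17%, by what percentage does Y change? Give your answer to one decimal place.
36.9%

For Y = 17X^2:
If X → X(1 + 0.17)
Then Y → Y · (1 + 0.17)^2
     = Y · 1.3689

Percentage change = ((1 + 0.17)^2 − 1) × 100% ≈ 36.9%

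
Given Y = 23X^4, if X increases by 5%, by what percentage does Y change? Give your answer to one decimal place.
21.6%

For Y = 23X^4:
If X → X(1 + 0.05)
Then Y → Y · (1 + 0.05)^4
     ≈ Y · 1.2155

Percentage change = ((1 + 0.05)^4 − 1) × 100% ≈ 21.6%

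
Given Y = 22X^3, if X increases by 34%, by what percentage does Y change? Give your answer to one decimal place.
140.6%

For Y = 22X^3:
If X → X(1 + 0.34)
Then Y → Y · (1 + 0.34)^3
     ≈ Y · 2.4061

Percentage change = ((1 + 0.34)^3 − 1) × 100% ≈ 140.6%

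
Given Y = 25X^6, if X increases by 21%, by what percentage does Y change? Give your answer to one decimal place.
213.8%

For Y = 25X^6:
If X → X(1 + 0.21)
Then Y → Y · (1 + 0.21)^6
     ≈ Y · 3.1384

Percentage change = ((1 + 0.21)^6 − 1) × 100% ≈ 213.8%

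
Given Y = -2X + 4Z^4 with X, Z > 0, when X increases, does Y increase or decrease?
Y decreases

Taking the partial derivative:
∂Y/∂X = -2

∂Y/∂X = -2 < 0 (assuming positive values)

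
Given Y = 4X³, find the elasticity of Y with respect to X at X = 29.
Elasticity = 3

Elasticity = (dY/dX) · (X/Y)

dY/dX = 12·X²
At X = 29: dY/dX = 10092, Y = 97556

Elasticity = 10092 · (29 / 97556) = 3

Interpretation: for a small percentage change in X, the percentage change in Y is approximately 3.00 times as large.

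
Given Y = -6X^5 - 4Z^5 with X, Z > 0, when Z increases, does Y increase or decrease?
Y decreases

Taking the partial derivative:
∂Y/∂Z = -20Z^4

∂Y/∂Z = -20Z^4 < 0 (assuming positive values)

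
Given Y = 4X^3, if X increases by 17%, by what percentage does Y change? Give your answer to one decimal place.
60.2%

For Y = 4X^3:
If X → X(1 + 0.17)
Then Y → Y · (1 + 0.17)^3
     ≈ Y · 1.6016

Percentage change = ((1 + 0.17)^3 − 1) × 100% ≈ 60.2%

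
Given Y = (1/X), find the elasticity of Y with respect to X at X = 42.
Elasticity = -1

Elasticity = (dY/dX) · (X/Y)

dY/dX = -1/X²
At X = 42: dY/dX = -1/1764, Y = 1/42

Elasticity = (-1/1764) · (42 / (1/42)) = -1

Interpretation: for a small percentage change in X, the percentage change in Y is approximately -1.00 times as large.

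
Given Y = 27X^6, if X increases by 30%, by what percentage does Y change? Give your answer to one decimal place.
382.7%

For Y = 27X^6:
If X → X(1 + 0.3)
Then Y → Y · (1 + 0.3)^6
     ≈ Y · 4.8268

Percentage change = ((1 + 0.3)^6 − 1) × 100% ≈ 382.7%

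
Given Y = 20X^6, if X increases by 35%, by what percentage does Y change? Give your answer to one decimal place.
505.3%

For Y = 20X^6:
If X → X(1 + 0.35)
Then Y → Y · (1 + 0.35)^6
     ≈ Y · 6.0534

Percentage change = ((1 + 0.35)^6 − 1) × 100% ≈ 505.3%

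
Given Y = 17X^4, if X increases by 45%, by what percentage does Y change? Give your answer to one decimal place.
342.1%

For Y = 17X^4:
If X → X(1 + 0.45)
Then Y → Y · (1 + 0.45)^4
     ≈ Y · 4.4205

Percentage change = ((1 + 0.45)^4 − 1) × 100% ≈ 342.1%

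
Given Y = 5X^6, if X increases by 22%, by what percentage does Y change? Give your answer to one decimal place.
229.7%

For Y = 5X^6:
If X → X(1 + 0.22)
Then Y → Y · (1 + 0.22)^6
     ≈ Y · 3.2973

Percentage change = ((1 + 0.22)^6 − 1) × 100% ≈ 229.7%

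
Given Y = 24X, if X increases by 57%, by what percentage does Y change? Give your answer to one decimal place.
57.0%

For Y = 24X:
If X → X(1 + 0.57)
Then Y → Y · (1 + 0.57)^1
     = Y · 1.5700

Percentage change = ((1 + 0.57)^1 − 1) × 100% = 57.0%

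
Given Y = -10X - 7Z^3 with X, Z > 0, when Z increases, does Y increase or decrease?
Y decreases

Taking the partial derivative:
∂Y/∂Z = -21Z^2

∂Y/∂Z = -21Z^2 < 0 (assuming positive values)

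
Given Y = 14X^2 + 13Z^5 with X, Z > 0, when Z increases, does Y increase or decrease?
Y increases

Taking the partial derivative:
∂Y/∂Z = 65Z^4

∂Y/∂Z = 65Z^4 > 0 (assuming positive values)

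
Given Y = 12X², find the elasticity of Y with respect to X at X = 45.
Elasticity = 2

Elasticity = (dY/dX) · (X/Y)

dY/dX = 24·X
At X = 45: dY/dX = 1080, Y = 24300

Elasticity = 1080 · (45 / 24300) = 2

Interpretation: for a small percentage change in X, the percentage change in Y is approximately 2.00 times as large.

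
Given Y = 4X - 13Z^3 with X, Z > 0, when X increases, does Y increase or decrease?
Y increases

Taking the partial derivative:
∂Y/∂X = 4

∂Y/∂X = 4 > 0 (assuming positive values)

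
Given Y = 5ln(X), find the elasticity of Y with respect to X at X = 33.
Elasticity = 1/ln(33) ≈ 0.2860

Elasticity = (dY/dX) · (X/Y)

dY/dX = 5/X
At X = 33: dY/dX = 5/33, Y = 5·ln(33)

Elasticity = (5/33) · (33 / (5·ln(33))) = 1/ln(33) ≈ 0.2860

Interpretation: for a small percentage change in X, the percentage change in Y is approximately 0.29 times as large.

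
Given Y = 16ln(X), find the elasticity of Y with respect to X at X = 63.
Elasticity = 1/ln(63) ≈ 0.2414

Elasticity = (dY/dX) · (X/Y)

dY/dX = 16/X
At X = 63: dY/dX = 16/63, Y = 16·ln(63)

Elasticity = (16/63) · (63 / (16·ln(63))) = 1/ln(63) ≈ 0.2414

Interpretation: for a small percentage change in X, the percentage change in Y is approximately 0.24 times as large.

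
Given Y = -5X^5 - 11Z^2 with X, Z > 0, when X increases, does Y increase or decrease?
Y decreases

Taking the partial derivative:
∂Y/∂X = -25X^4

∂Y/∂X = -25X^4 < 0 (assuming positive values)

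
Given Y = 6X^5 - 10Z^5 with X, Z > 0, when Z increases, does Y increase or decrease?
Y decreases

Taking the partial derivative:
∂Y/∂Z = -50Z^4

∂Y/∂Z = -50Z^4 < 0 (assuming positive values)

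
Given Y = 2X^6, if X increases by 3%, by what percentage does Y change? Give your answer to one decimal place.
19.4%

For Y = 2X^6:
If X → X(1 + 0.03)
Then Y → Y · (1 + 0.03)^6
     ≈ Y · 1.1941

Percentage change = ((1 + 0.03)^6 − 1) × 100% ≈ 19.4%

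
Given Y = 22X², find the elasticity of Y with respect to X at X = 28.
Elasticity = 2

Elasticity = (dY/dX) · (X/Y)

dY/dX = 44·X
At X = 28: dY/dX = 1232, Y = 17248

Elasticity = 1232 · (28 / 17248) = 2

Interpretation: for a small percentage change in X, the percentage change in Y is approximately 2.00 times as large.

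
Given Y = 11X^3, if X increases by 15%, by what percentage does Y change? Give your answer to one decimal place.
52.1%

For Y = 11X^3:
If X → X(1 + 0.15)
Then Y → Y · (1 + 0.15)^3
     ≈ Y · 1.5209

Percentage change = ((1 + 0.15)^3 − 1) × 100% ≈ 52.1%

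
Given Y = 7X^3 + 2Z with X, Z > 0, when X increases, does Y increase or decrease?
Y increases

Taking the partial derivative:
∂Y/∂X = 21X^2

∂Y/∂X = 21X^2 > 0 (assuming positive values)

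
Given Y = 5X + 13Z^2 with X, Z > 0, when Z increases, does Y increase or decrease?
Y increases

Taking the partial derivative:
∂Y/∂Z = 26Z

∂Y/∂Z = 26Z > 0 (assuming positive values)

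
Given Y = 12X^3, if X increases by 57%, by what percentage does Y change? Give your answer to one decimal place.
287.0%

For Y = 12X^3:
If X → X(1 + 0.57)
Then Y → Y · (1 + 0.57)^3
     ≈ Y · 3.8699

Percentage change = ((1 + 0.57)^3 − 1) × 100% ≈ 287.0%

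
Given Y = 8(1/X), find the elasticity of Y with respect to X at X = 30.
Elasticity = -1

Elasticity = (dY/dX) · (X/Y)

dY/dX = -8/X²
At X = 30: dY/dX = -2/225, Y = 4/15

Elasticity = (-2/225) · (30 / (4/15)) = -1

Interpretation: for a small percentage change in X, the percentage change in Y is approximately -1.00 times as large.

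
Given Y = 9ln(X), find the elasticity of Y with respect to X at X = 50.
Elasticity = 1/ln(50) ≈ 0.2556

Elasticity = (dY/dX) · (X/Y)

dY/dX = 9/X
At X = 50: dY/dX = 9/50, Y = 9·ln(50)

Elasticity = (9/50) · (50 / (9·ln(50))) = 1/ln(50) ≈ 0.2556

Interpretation: for a small percentage change in X, the percentage change in Y is approximately 0.26 times as large.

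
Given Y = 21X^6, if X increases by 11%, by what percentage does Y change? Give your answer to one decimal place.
87.0%

For Y = 21X^6:
If X → X(1 + 0.11)
Then Y → Y · (1 + 0.11)^6
     ≈ Y · 1.8704

Percentage change = ((1 + 0.11)^6 − 1) × 100% ≈ 87.0%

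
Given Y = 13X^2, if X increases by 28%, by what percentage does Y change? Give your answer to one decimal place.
63.8%

For Y = 13X^2:
If X → X(1 + 0.28)
Then Y → Y · (1 + 0.28)^2
     = Y · 1.6384

Percentage change = ((1 + 0.28)^2 − 1) × 100% ≈ 63.8%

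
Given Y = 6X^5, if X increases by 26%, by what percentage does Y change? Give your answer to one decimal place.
217.6%

For Y = 6X^5:
If X → X(1 + 0.26)
Then Y → Y · (1 + 0.26)^5
     ≈ Y · 3.1758

Percentage change = ((1 + 0.26)^5 − 1) × 100% ≈ 217.6%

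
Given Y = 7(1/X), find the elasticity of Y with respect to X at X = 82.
Elasticity = -1

Elasticity = (dY/dX) · (X/Y)

dY/dX = -7/X²
At X = 82: dY/dX = -7/6724, Y = 7/82

Elasticity = (-7/6724) · (82 / (7/82)) = -1

Interpretation: for a small percentage change in X, the percentage change in Y is approximately -1.00 times as large.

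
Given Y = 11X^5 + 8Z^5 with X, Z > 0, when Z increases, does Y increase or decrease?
Y increases

Taking the partial derivative:
∂Y/∂Z = 40Z^4

∂Y/∂Z = 40Z^4 > 0 (assuming positive values)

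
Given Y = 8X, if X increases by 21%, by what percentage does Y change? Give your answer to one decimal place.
21.0%

For Y = 8X:
If X → X(1 + 0.21)
Then Y → Y · (1 + 0.21)^1
     = Y · 1.2100

Percentage change = ((1 + 0.21)^1 − 1) × 100% = 21.0%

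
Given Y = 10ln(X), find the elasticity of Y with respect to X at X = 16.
Elasticity = 1/ln(16) ≈ 0.3607

Elasticity = (dY/dX) · (X/Y)

dY/dX = 10/X
At X = 16: dY/dX = 5/8, Y = 10·ln(16)

Elasticity = (5/8) · (16 / (10·ln(16))) = 1/ln(16) ≈ 0.3607

Interpretation: for a small percentage change in X, the percentage change in Y is approximately 0.36 times as large.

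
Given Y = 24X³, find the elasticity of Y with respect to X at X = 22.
Elasticity = 3

Elasticity = (dY/dX) · (X/Y)

dY/dX = 72·X²
At X = 22: dY/dX = 34848, Y = 255552

Elasticity = 34848 · (22 / 255552) = 3

Interpretation: for a small percentage change in X, the percentage change in Y is approximately 3.00 times as large.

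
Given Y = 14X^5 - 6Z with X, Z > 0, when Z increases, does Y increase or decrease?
Y decreases

Taking the partial derivative:
∂Y/∂Z = -6

∂Y/∂Z = -6 < 0 (assuming positive values)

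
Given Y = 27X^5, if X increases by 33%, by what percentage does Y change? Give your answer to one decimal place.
316.2%

For Y = 27X^5:
If X → X(1 + 0.33)
Then Y → Y · (1 + 0.33)^5
     ≈ Y · 4.1616

Percentage change = ((1 + 0.33)^5 − 1) × 100% ≈ 316.2%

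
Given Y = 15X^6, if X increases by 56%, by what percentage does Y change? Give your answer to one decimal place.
1341.3%

For Y = 15X^6:
If X → X(1 + 0.56)
Then Y → Y · (1 + 0.56)^6
     ≈ Y · 14.4128

Percentage change = ((1 + 0.56)^6 − 1) × 100% ≈ 1341.3%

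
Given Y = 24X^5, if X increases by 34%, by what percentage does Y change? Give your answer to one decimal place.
332.0%

For Y = 24X^5:
If X → X(1 + 0.34)
Then Y → Y · (1 + 0.34)^5
     ≈ Y · 4.3204

Percentage change = ((1 + 0.34)^5 − 1) × 100% ≈ 332.0%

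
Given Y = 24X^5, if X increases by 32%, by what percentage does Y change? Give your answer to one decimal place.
300.7%

For Y = 24X^5:
If X → X(1 + 0.32)
Then Y → Y · (1 + 0.32)^5
     ≈ Y · 4.0075

Percentage change = ((1 + 0.32)^5 − 1) × 100% ≈ 300.7%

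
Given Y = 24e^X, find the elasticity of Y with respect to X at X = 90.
Elasticity = 90

Elasticity = (dY/dX) · (X/Y)

dY/dX = 24·e^X
At X = 90: dY/dX = 24·e^90, Y = 24·e^90

Elasticity = (24·e^90) · (90 / (24·e^90)) = 90

Interpretation: for a small percentage change in X, the percentage change in Y is approximately 90.00 times as large.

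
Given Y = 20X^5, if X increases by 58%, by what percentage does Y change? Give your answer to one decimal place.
884.7%

For Y = 20X^5:
If X → X(1 + 0.58)
Then Y → Y · (1 + 0.58)^5
     ≈ Y · 9.8466

Percentage change = ((1 + 0.58)^5 − 1) × 100% ≈ 884.7%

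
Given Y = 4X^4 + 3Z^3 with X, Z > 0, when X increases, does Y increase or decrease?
Y increases

Taking the partial derivative:
∂Y/∂X = 16X^3

∂Y/∂X = 16X^3 > 0 (assuming positive values)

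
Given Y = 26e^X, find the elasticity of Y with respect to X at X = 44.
Elasticity = 44

Elasticity = (dY/dX) · (X/Y)

dY/dX = 26·e^X
At X = 44: dY/dX = 26·e^44, Y = 26·e^44

Elasticity = (26·e^44) · (44 / (26·e^44)) = 44

Interpretation: for a small percentage change in X, the percentage change in Y is approximately 44.00 times as large.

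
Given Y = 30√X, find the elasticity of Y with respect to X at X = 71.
Elasticity = 1/2

Elasticity = (dY/dX) · (X/Y)

dY/dX = 15/√X
At X = 71: dY/dX = 15·√71/71, Y = 30·√71

Elasticity = (15·√71/71) · (71 / (30·√71)) = 1/2

Interpretation: for a small percentage change in X, the percentage change in Y is approximately 0.50 times as large.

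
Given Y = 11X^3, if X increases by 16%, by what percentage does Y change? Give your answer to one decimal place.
56.1%

For Y = 11X^3:
If X → X(1 + 0.16)
Then Y → Y · (1 + 0.16)^3
     ≈ Y · 1.5609

Percentage change = ((1 + 0.16)^3 − 1) × 100% ≈ 56.1%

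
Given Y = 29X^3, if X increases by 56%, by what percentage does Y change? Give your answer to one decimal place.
279.6%

For Y = 29X^3:
If X → X(1 + 0.56)
Then Y → Y · (1 + 0.56)^3
     ≈ Y · 3.7964

Percentage change = ((1 + 0.56)^3 − 1) × 100% ≈ 279.6%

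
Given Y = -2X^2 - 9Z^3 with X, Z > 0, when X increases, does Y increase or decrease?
Y decreases

Taking the partial derivative:
∂Y/∂X = -4X

∂Y/∂X = -4X < 0 (assuming positive values)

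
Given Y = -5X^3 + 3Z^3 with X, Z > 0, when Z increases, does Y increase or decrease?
Y increases

Taking the partial derivative:
∂Y/∂Z = 9Z^2

∂Y/∂Z = 9Z^2 > 0 (assuming positive values)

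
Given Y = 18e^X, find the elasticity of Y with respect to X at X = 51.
Elasticity = 51

Elasticity = (dY/dX) · (X/Y)

dY/dX = 18·e^X
At X = 51: dY/dX = 18·e^51, Y = 18·e^51

Elasticity = (18·e^51) · (51 / (18·e^51)) = 51

Interpretation: for a small percentage change in X, the percentage change in Y is approximately 51.00 times as large.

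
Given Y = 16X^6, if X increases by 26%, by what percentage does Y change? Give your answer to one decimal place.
300.2%

For Y = 16X^6:
If X → X(1 + 0.26)
Then Y → Y · (1 + 0.26)^6
     ≈ Y · 4.0015

Percentage change = ((1 + 0.26)^6 − 1) × 100% ≈ 300.2%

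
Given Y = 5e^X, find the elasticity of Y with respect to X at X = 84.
Elasticity = 84

Elasticity = (dY/dX) · (X/Y)

dY/dX = 5·e^X
At X = 84: dY/dX = 5·e^84, Y = 5·e^84

Elasticity = (5·e^84) · (84 / (5·e^84)) = 84

Interpretation: for a small percentage change in X, the percentage change in Y is approximately 84.00 times as large.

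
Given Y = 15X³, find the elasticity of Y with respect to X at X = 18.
Elasticity = 3

Elasticity = (dY/dX) · (X/Y)

dY/dX = 45·X²
At X = 18: dY/dX = 14580, Y = 87480

Elasticity = 14580 · (18 / 87480) = 3

Interpretation: for a small percentage change in X, the percentage change in Y is approximately 3.00 times as large.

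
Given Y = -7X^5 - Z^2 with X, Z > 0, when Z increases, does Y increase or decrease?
Y decreases

Taking the partial derivative:
∂Y/∂Z = -2Z

∂Y/∂Z = -2Z < 0 (assuming positive values)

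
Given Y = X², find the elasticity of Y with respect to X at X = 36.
Elasticity = 2

Elasticity = (dY/dX) · (X/Y)

dY/dX = 2·X
At X = 36: dY/dX = 72, Y = 1296

Elasticity = 72 · (36 / 1296) = 2

Interpretation: for a small percentage change in X, the percentage change in Y is approximately 2.00 times as large.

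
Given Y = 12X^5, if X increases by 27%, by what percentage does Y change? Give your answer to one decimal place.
230.4%

For Y = 12X^5:
If X → X(1 + 0.27)
Then Y → Y · (1 + 0.27)^5
     ≈ Y · 3.3038

Percentage change = ((1 + 0.27)^5 − 1) × 100% ≈ 230.4%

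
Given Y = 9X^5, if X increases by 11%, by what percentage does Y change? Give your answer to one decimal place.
68.5%

For Y = 9X^5:
If X → X(1 + 0.11)
Then Y → Y · (1 + 0.11)^5
     ≈ Y · 1.6851

Percentage change = ((1 + 0.11)^5 − 1) × 100% ≈ 68.5%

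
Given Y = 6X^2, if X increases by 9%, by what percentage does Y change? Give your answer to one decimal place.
18.8%

For Y = 6X^2:
If X → X(1 + 0.09)
Then Y → Y · (1 + 0.09)^2
     = Y · 1.1881

Percentage change = ((1 + 0.09)^2 − 1) × 100% ≈ 18.8%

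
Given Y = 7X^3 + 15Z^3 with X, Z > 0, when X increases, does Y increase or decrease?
Y increases

Taking the partial derivative:
∂Y/∂X = 21X^2

∂Y/∂X = 21X^2 > 0 (assuming positive values)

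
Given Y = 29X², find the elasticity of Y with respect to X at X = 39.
Elasticity = 2

Elasticity = (dY/dX) · (X/Y)

dY/dX = 58·X
At X = 39: dY/dX = 2262, Y = 44109

Elasticity = 2262 · (39 / 44109) = 2

Interpretation: for a small percentage change in X, the percentage change in Y is approximately 2.00 times as large.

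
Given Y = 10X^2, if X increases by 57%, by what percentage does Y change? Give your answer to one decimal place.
146.5%

For Y = 10X^2:
If X → X(1 + 0.57)
Then Y → Y · (1 + 0.57)^2
     = Y · 2.4649

Percentage change = ((1 + 0.57)^2 − 1) × 100% ≈ 146.5%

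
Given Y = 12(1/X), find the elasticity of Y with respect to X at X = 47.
Elasticity = -1

Elasticity = (dY/dX) · (X/Y)

dY/dX = -12/X²
At X = 47: dY/dX = -12/2209, Y = 12/47

Elasticity = (-12/2209) · (47 / (12/47)) = -1

Interpretation: for a small percentage change in X, the percentage change in Y is approximately -1.00 times as large.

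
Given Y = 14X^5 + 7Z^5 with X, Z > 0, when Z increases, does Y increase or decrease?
Y increases

Taking the partial derivative:
∂Y/∂Z = 35Z^4

∂Y/∂Z = 35Z^4 > 0 (assuming positive values)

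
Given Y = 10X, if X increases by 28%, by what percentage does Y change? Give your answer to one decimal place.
28.0%

For Y = 10X:
If X → X(1 + 0.28)
Then Y → Y · (1 + 0.28)^1
     = Y · 1.2800

Percentage change = ((1 + 0.28)^1 − 1) × 100% = 28.0%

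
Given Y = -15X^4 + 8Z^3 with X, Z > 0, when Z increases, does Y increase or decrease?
Y increases

Taking the partial derivative:
∂Y/∂Z = 24Z^2

∂Y/∂Z = 24Z^2 > 0 (assuming positive values)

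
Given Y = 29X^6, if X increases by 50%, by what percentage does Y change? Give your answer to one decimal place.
1039.1%

For Y = 29X^6:
If X → X(1 + 0.5)
Then Y → Y · (1 + 0.5)^6
     ≈ Y · 11.3906

Percentage change = ((1 + 0.5)^6 − 1) × 100% ≈ 1039.1%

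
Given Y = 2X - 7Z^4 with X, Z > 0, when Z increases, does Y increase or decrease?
Y decreases

Taking the partial derivative:
∂Y/∂Z = -28Z^3

∂Y/∂Z = -28Z^3 < 0 (assuming positive values)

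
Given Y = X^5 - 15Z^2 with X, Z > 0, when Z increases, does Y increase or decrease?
Y decreases

Taking the partial derivative:
∂Y/∂Z = -30Z

∂Y/∂Z = -30Z < 0 (assuming positive values)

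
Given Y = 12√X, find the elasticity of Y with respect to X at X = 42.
Elasticity = 1/2

Elasticity = (dY/dX) · (X/Y)

dY/dX = 6/√X
At X = 42: dY/dX = √42/7, Y = 12·√42

Elasticity = (√42/7) · (42 / (12·√42)) = 1/2

Interpretation: for a small percentage change in X, the percentage change in Y is approximately 0.50 times as large.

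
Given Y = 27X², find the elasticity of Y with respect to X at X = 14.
Elasticity = 2

Elasticity = (dY/dX) · (X/Y)

dY/dX = 54·X
At X = 14: dY/dX = 756, Y = 5292

Elasticity = 756 · (14 / 5292) = 2

Interpretation: for a small percentage change in X, the percentage change in Y is approximately 2.00 times as large.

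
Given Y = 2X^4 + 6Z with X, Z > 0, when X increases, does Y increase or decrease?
Y increases

Taking the partial derivative:
∂Y/∂X = 8X^3

∂Y/∂X = 8X^3 > 0 (assuming positive values)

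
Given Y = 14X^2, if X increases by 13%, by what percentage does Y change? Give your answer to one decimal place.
27.7%

For Y = 14X^2:
If X → X(1 + 0.13)
Then Y → Y · (1 + 0.13)^2
     = Y · 1.2769

Percentage change = ((1 + 0.13)^2 − 1) × 100% ≈ 27.7%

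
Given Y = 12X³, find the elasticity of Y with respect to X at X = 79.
Elasticity = 3

Elasticity = (dY/dX) · (X/Y)

dY/dX = 36·X²
At X = 79: dY/dX = 224676, Y = 5916468

Elasticity = 224676 · (79 / 5916468) = 3

Interpretation: for a small percentage change in X, the percentage change in Y is approximately 3.00 times as large.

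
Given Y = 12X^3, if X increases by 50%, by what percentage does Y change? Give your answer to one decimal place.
237.5%

For Y = 12X^3:
If X → X(1 + 0.5)
Then Y → Y · (1 + 0.5)^3
     = Y · 3.3750

Percentage change = ((1 + 0.5)^3 − 1) × 100% = 237.5%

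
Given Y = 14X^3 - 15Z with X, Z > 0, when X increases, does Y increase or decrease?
Y increases

Taking the partial derivative:
∂Y/∂X = 42X^2

∂Y/∂X = 42X^2 > 0 (assuming positive values)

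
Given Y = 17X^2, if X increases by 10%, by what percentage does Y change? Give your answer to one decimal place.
21.0%

For Y = 17X^2:
If X → X(1 + 0.1)
Then Y → Y · (1 + 0.1)^2
     = Y · 1.2100

Percentage change = ((1 + 0.1)^2 − 1) × 100% = 21.0%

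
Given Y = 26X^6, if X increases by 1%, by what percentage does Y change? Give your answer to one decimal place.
6.2%

For Y = 26X^6:
If X → X(1 + 0.01)
Then Y → Y · (1 + 0.01)^6
     ≈ Y · 1.0615

Percentage change = ((1 + 0.01)^6 − 1) × 100% ≈ 6.2%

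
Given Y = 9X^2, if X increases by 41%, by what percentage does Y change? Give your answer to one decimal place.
98.8%

For Y = 9X^2:
If X → X(1 + 0.41)
Then Y → Y · (1 + 0.41)^2
     = Y · 1.9881

Percentage change = ((1 + 0.41)^2 − 1) × 100% ≈ 98.8%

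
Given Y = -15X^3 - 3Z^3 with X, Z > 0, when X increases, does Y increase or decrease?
Y decreases

Taking the partial derivative:
∂Y/∂X = -45X^2

∂Y/∂X = -45X^2 < 0 (assuming positive values)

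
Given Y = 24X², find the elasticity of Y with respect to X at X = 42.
Elasticity = 2

Elasticity = (dY/dX) · (X/Y)

dY/dX = 48·X
At X = 42: dY/dX = 2016, Y = 42336

Elasticity = 2016 · (42 / 42336) = 2

Interpretation: for a small percentage change in X, the percentage change in Y is approximately 2.00 times as large.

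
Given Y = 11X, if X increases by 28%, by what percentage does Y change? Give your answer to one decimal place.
28.0%

For Y = 11X:
If X → X(1 + 0.28)
Then Y → Y · (1 + 0.28)^1
     = Y · 1.2800

Percentage change = ((1 + 0.28)^1 − 1) × 100% = 28.0%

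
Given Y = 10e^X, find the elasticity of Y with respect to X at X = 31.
Elasticity = 31

Elasticity = (dY/dX) · (X/Y)

dY/dX = 10·e^X
At X = 31: dY/dX = 10·e^31, Y = 10·e^31

Elasticity = (10·e^31) · (31 / (10·e^31)) = 31

Interpretation: for a small percentage change in X, the percentage change in Y is approximately 31.00 times as large.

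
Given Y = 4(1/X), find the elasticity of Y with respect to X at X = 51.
Elasticity = -1

Elasticity = (dY/dX) · (X/Y)

dY/dX = -4/X²
At X = 51: dY/dX = -4/2601, Y = 4/51

Elasticity = (-4/2601) · (51 / (4/51)) = -1

Interpretation: for a small percentage change in X, the percentage change in Y is approximately -1.00 times as large.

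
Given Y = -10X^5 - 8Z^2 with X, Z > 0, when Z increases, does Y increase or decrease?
Y decreases

Taking the partial derivative:
∂Y/∂Z = -16Z

∂Y/∂Z = -16Z < 0 (assuming positive values)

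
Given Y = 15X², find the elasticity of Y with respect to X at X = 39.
Elasticity = 2

Elasticity = (dY/dX) · (X/Y)

dY/dX = 30·X
At X = 39: dY/dX = 1170, Y = 22815

Elasticity = 1170 · (39 / 22815) = 2

Interpretation: for a small percentage change in X, the percentage change in Y is approximately 2.00 times as large.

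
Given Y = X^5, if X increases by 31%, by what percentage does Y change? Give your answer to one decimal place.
285.8%

For Y = X^5:
If X → X(1 + 0.31)
Then Y → Y · (1 + 0.31)^5
     ≈ Y · 3.8579

Percentage change = ((1 + 0.31)^5 − 1) × 100% ≈ 285.8%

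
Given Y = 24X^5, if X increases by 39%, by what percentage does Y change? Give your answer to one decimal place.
418.9%

For Y = 24X^5:
If X → X(1 + 0.39)
Then Y → Y · (1 + 0.39)^5
     ≈ Y · 5.1889

Percentage change = ((1 + 0.39)^5 − 1) × 100% ≈ 418.9%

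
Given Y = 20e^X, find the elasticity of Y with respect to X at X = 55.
Elasticity = 55

Elasticity = (dY/dX) · (X/Y)

dY/dX = 20·e^X
At X = 55: dY/dX = 20·e^55, Y = 20·e^55

Elasticity = (20·e^55) · (55 / (20·e^55)) = 55

Interpretation: for a small percentage change in X, the percentage change in Y is approximately 55.00 times as large.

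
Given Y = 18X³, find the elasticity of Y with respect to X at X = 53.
Elasticity = 3

Elasticity = (dY/dX) · (X/Y)

dY/dX = 54·X²
At X = 53: dY/dX = 151686, Y = 2679786

Elasticity = 151686 · (53 / 2679786) = 3

Interpretation: for a small percentage change in X, the percentage change in Y is approximately 3.00 times as large.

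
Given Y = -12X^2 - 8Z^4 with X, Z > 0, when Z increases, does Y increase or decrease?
Y decreases

Taking the partial derivative:
∂Y/∂Z = -32Z^3

∂Y/∂Z = -32Z^3 < 0 (assuming positive values)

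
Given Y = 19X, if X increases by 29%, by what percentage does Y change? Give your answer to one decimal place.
29.0%

For Y = 19X:
If X → X(1 + 0.29)
Then Y → Y · (1 + 0.29)^1
     = Y · 1.2900

Percentage change = ((1 + 0.29)^1 − 1) × 100% = 29.0%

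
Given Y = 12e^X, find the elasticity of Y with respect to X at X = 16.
Elasticity = 16

Elasticity = (dY/dX) · (X/Y)

dY/dX = 12·e^X
At X = 16: dY/dX = 12·e^16, Y = 12·e^16

Elasticity = (12·e^16) · (16 / (12·e^16)) = 16

Interpretation: for a small percentage change in X, the percentage change in Y is approximately 16.00 times as large.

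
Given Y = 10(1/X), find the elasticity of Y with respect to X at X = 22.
Elasticity = -1

Elasticity = (dY/dX) · (X/Y)

dY/dX = -10/X²
At X = 22: dY/dX = -5/242, Y = 5/11

Elasticity = (-5/242) · (22 / (5/11)) = -1

Interpretation: for a small percentage change in X, the percentage change in Y is approximately -1.00 times as large.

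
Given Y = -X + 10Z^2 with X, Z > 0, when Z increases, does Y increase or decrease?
Y increases

Taking the partial derivative:
∂Y/∂Z = 20Z

∂Y/∂Z = 20Z > 0 (assuming positive values)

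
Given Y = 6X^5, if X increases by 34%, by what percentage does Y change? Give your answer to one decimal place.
332.0%

For Y = 6X^5:
If X → X(1 + 0.34)
Then Y → Y · (1 + 0.34)^5
     ≈ Y · 4.3204

Percentage change = ((1 + 0.34)^5 − 1) × 100% ≈ 332.0%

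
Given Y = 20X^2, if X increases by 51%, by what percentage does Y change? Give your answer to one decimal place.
128.0%

For Y = 20X^2:
If X → X(1 + 0.51)
Then Y → Y · (1 + 0.51)^2
     = Y · 2.2801

Percentage change = ((1 + 0.51)^2 − 1) × 100% ≈ 128.0%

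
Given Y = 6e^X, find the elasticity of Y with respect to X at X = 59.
Elasticity = 59

Elasticity = (dY/dX) · (X/Y)

dY/dX = 6·e^X
At X = 59: dY/dX = 6·e^59, Y = 6·e^59

Elasticity = (6·e^59) · (59 / (6·e^59)) = 59

Interpretation: for a small percentage change in X, the percentage change in Y is approximately 59.00 times as large.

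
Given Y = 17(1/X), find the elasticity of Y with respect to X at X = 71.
Elasticity = -1

Elasticity = (dY/dX) · (X/Y)

dY/dX = -17/X²
At X = 71: dY/dX = -17/5041, Y = 17/71

Elasticity = (-17/5041) · (71 / (17/71)) = -1

Interpretation: for a small percentage change in X, the percentage change in Y is approximately -1.00 times as large.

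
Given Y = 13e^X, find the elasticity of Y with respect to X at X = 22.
Elasticity = 22

Elasticity = (dY/dX) · (X/Y)

dY/dX = 13·e^X
At X = 22: dY/dX = 13·e^22, Y = 13·e^22

Elasticity = (13·e^22) · (22 / (13·e^22)) = 22

Interpretation: for a small percentage change in X, the percentage change in Y is approximately 22.00 times as large.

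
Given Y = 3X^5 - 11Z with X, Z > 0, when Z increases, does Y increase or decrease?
Y decreases

Taking the partial derivative:
∂Y/∂Z = -11

∂Y/∂Z = -11 < 0 (assuming positive values)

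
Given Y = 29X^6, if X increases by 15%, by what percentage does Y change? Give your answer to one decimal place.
131.3%

For Y = 29X^6:
If X → X(1 + 0.15)
Then Y → Y · (1 + 0.15)^6
     ≈ Y · 2.3131

Percentage change = ((1 + 0.15)^6 − 1) × 100% ≈ 131.3%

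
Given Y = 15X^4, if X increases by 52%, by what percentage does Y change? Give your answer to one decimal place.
433.8%

For Y = 15X^4:
If X → X(1 + 0.52)
Then Y → Y · (1 + 0.52)^4
     ≈ Y · 5.3379

Percentage change = ((1 + 0.52)^4 − 1) × 100% ≈ 433.8%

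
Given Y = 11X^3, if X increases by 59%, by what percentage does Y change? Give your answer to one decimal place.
302.0%

For Y = 11X^3:
If X → X(1 + 0.59)
Then Y → Y · (1 + 0.59)^3
     ≈ Y · 4.0197

Percentage change = ((1 + 0.59)^3 − 1) × 100% ≈ 302.0%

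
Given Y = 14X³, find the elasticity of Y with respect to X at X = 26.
Elasticity = 3

Elasticity = (dY/dX) · (X/Y)

dY/dX = 42·X²
At X = 26: dY/dX = 28392, Y = 246064

Elasticity = 28392 · (26 / 246064) = 3

Interpretation: for a small percentage change in X, the percentage change in Y is approximately 3.00 times as large.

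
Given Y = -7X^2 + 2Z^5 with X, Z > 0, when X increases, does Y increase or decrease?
Y decreases

Taking the partial derivative:
∂Y/∂X = -14X

∂Y/∂X = -14X < 0 (assuming positive values)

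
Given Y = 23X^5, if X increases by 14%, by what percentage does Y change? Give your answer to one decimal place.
92.5%

For Y = 23X^5:
If X → X(1 + 0.14)
Then Y → Y · (1 + 0.14)^5
     ≈ Y · 1.9254

Percentage change = ((1 + 0.14)^5 − 1) × 100% ≈ 92.5%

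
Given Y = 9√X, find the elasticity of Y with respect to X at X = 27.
Elasticity = 1/2

Elasticity = (dY/dX) · (X/Y)

dY/dX = 9/(2·√X)
At X = 27: dY/dX = √3/2, Y = 27·√3

Elasticity = (√3/2) · (27 / (27·√3)) = 1/2

Interpretation: for a small percentage change in X, the percentage change in Y is approximately 0.50 times as large.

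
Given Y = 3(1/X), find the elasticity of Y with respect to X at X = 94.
Elasticity = -1

Elasticity = (dY/dX) · (X/Y)

dY/dX = -3/X²
At X = 94: dY/dX = -3/8836, Y = 3/94

Elasticity = (-3/8836) · (94 / (3/94)) = -1

Interpretation: for a small percentage change in X, the percentage change in Y is approximately -1.00 times as large.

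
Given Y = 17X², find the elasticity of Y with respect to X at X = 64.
Elasticity = 2

Elasticity = (dY/dX) · (X/Y)

dY/dX = 34·X
At X = 64: dY/dX = 2176, Y = 69632

Elasticity = 2176 · (64 / 69632) = 2

Interpretation: for a small percentage change in X, the percentage change in Y is approximately 2.00 times as large.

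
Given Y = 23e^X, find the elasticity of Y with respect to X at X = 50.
Elasticity = 50

Elasticity = (dY/dX) · (X/Y)

dY/dX = 23·e^X
At X = 50: dY/dX = 23·e^50, Y = 23·e^50

Elasticity = (23·e^50) · (50 / (23·e^50)) = 50

Interpretation: for a small percentage change in X, the percentage change in Y is approximately 50.00 times as large.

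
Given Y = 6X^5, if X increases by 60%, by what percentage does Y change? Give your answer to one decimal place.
948.6%

For Y = 6X^5:
If X → X(1 + 0.6)
Then Y → Y · (1 + 0.6)^5
     ≈ Y · 10.4858

Percentage change = ((1 + 0.6)^5 − 1) × 100% ≈ 948.6%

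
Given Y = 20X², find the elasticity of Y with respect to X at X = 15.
Elasticity = 2

Elasticity = (dY/dX) · (X/Y)

dY/dX = 40·X
At X = 15: dY/dX = 600, Y = 4500

Elasticity = 600 · (15 / 4500) = 2

Interpretation: for a small percentage change in X, the percentage change in Y is approximately 2.00 times as large.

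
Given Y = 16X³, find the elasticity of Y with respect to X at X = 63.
Elasticity = 3

Elasticity = (dY/dX) · (X/Y)

dY/dX = 48·X²
At X = 63: dY/dX = 190512, Y = 4000752

Elasticity = 190512 · (63 / 4000752) = 3

Interpretation: for a small percentage change in X, the percentage change in Y is approximately 3.00 times as large.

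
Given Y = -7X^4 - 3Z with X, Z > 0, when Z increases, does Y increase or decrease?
Y decreases

Taking the partial derivative:
∂Y/∂Z = -3

∂Y/∂Z = -3 < 0 (assuming positive values)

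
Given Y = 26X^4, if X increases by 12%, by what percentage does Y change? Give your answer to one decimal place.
57.4%

For Y = 26X^4:
If X → X(1 + 0.12)
Then Y → Y · (1 + 0.12)^4
     ≈ Y · 1.5735

Percentage change = ((1 + 0.12)^4 − 1) × 100% ≈ 57.4%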